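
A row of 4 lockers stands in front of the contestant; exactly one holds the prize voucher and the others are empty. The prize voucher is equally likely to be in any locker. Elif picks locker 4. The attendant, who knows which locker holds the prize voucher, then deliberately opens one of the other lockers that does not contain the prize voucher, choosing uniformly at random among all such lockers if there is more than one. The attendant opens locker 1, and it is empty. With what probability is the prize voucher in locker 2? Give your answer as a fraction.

3/8

Apply Bayes' rule, conditioning on where the prize voucher actually is.
If it is in locker 1 (prior 1/4): the attendant opened locker 1, so this case is ruled out; weight (1/4)·0 = 0.
If it is in either of lockers 2 and 3 (prior 1/4 each): the attendant has 2 equally likely choices, so probability 1/2; weight (1/4)·(1/2) = 1/8 each.
If it is in locker 4 (prior 1/4): the attendant has 3 equally likely choices, so probability 1/3; weight (1/4)·(1/3) = 1/12.
The weights sum to 1/3.
So P(the prize voucher in locker 2 | the attendant opened locker 1) = (1/8) / (1/3) = 3/8.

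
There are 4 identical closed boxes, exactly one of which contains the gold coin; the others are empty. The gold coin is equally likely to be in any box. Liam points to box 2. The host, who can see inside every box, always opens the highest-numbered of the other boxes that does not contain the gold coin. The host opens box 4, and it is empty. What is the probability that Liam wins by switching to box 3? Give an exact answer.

1/3

Consider each possible location of the gold coin in turn.
If it is in any of boxes 1, 2, and 3 (prior 1/4 each): box 4 is the highest-numbered option available, probability 1; weight (1/4)·1 = 1/4 each.
If it is in box 4 (prior 1/4): the host opened box 4, so this case is ruled out; weight (1/4)·0 = 0.
The weights sum to 3/4.
So P(the gold coin in box 3 | the host opened box 4) = (1/4) / (3/4) = 1/3.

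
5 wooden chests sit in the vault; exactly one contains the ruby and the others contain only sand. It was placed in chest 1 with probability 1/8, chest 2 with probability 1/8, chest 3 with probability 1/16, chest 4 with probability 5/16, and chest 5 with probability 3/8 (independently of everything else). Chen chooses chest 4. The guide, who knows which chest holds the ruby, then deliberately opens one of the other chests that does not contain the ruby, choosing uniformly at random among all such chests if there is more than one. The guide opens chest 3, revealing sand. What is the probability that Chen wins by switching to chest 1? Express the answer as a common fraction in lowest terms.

8/55

Consider each possible location of the ruby in turn.
If it is in either of chests 1 and 2 (prior 1/8 each): the guide has 3 equally likely choices, so probability 1/3; weight (1/8)·(1/3) = 1/24 each.
If it is in chest 3 (prior 1/16): the guide opened chest 3, so this case is ruled out; weight (1/16)·0 = 0.
If it is in chest 4 (prior 5/16): the guide has 4 equally likely choices, so probability 1/4; weight (5/16)·(1/4) = 5/64.
If it is in chest 5 (prior 3/8): the guide has 3 equally likely choices, so probability 1/3; weight (3/8)·(1/3) = 1/8.
The weights sum to 55/192.
So P(the ruby in chest 1 | the guide opened chest 3) = (1/24) / (55/192) = 8/55.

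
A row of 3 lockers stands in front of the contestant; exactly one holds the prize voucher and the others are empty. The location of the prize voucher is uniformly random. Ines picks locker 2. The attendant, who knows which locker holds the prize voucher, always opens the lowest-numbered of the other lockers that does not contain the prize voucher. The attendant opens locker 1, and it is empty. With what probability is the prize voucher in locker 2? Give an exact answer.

1/2

Consider each possible location of the prize voucher in turn.
If it is in locker 1 (prior 1/3): the attendant opened locker 1, so this case is ruled out; weight (1/3)·0 = 0.
If it is in either of lockers 2 and 3 (prior 1/3 each): locker 1 is the lowest-numbered option available, probability 1; weight (1/3)·1 = 1/3 each.
The weights sum to 2/3.
So P(the prize voucher in locker 2 | the attendant opened locker 1) = (1/3) / (2/3) = 1/2.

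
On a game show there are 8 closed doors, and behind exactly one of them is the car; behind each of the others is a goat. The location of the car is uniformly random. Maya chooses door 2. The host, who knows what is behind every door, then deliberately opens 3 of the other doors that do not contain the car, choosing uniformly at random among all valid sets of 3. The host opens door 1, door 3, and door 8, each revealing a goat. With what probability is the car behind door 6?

7/32

Apply Bayes' rule, conditioning on where the car actually is.
If it is behind any of doors 1, 3, and 8 (prior 1/8 each): that door was opened and seen not to hold the prize — ruled out; weight (1/8)·0 = 0 each.
If it is behind door 2 (prior 1/8): the host has 35 equally likely choices, so probability 1/35; weight (1/8)·(1/35) = 1/280.
If it is behind any of doors 4, 5, 6, and 7 (prior 1/8 each): the host has 20 equally likely choices, so probability 1/20; weight (1/8)·(1/20) = 1/160 each.
The weights sum to 1/35.
So P(the car behind door 6 | the host opened door 1, door 3, and door 8) = (1/160) / (1/35) = 7/32.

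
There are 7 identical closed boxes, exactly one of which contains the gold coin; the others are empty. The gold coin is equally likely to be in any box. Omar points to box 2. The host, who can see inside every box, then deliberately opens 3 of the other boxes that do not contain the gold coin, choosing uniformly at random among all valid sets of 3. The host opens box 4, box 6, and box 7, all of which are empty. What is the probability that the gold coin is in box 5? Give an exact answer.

Condition on the true location of the gold coin.
If it is in any of boxes 1, 3, and 5 (prior 1/7 each): the host has 10 equally likely choices, so probability 1/10; weight (1/7)·(1/10) = 1/70 each.
If it is in box 2 (prior 1/7): the host has 20 equally likely choices, so probability 1/20; weight (1/7)·(1/20) = 1/140.
If it is in any of boxes 4, 6, and 7 (prior 1/7 each): that box was opened and seen not to hold the prize — ruled out; weight (1/7)·0 = 0 each.
The weights sum to 1/20.
So P(the gold coin in box 5 | the host opened box 4, box 6, and box 7) = (1/70) / (1/20) = 2/7.

2/7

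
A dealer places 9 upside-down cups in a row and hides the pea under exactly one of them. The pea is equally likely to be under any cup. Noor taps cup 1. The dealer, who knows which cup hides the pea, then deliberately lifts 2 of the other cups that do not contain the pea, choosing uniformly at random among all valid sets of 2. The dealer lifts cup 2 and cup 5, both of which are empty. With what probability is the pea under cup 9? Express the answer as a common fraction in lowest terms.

Condition on the true location of the pea.
If it is under cup 1 (prior 1/9): the dealer has 28 equally likely choices, so probability 1/28; weight (1/9)·(1/28) = 1/252.
If it is under either of cups 2 and 5 (prior 1/9 each): that cup was opened and seen not to hold the prize — ruled out; weight (1/9)·0 = 0 each.
If it is under any of cups 3, 4, 6, 7, 8, and 9 (prior 1/9 each): the dealer has 21 equally likely choices, so probability 1/21; weight (1/9)·(1/21) = 1/189 each.
The weights sum to 1/28.
So P(the pea under cup 9 | the dealer opened cup 2 and cup 5) = (1/189) / (1/28) = 4/27.

4/27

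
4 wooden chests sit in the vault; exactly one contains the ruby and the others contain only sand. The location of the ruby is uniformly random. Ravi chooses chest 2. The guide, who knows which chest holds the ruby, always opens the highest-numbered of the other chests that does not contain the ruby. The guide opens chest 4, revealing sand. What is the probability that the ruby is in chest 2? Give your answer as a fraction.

1/3

Condition on the true location of the ruby.
If it is in any of chests 1, 2, and 3 (prior 1/4 each): chest 4 is the highest-numbered option available, probability 1; weight (1/4)·1 = 1/4 each.
If it is in chest 4 (prior 1/4): the guide opened chest 4, so this case is ruled out; weight (1/4)·0 = 0.
The weights sum to 3/4.
So P(the ruby in chest 2 | the guide opened chest 4) = (1/4) / (3/4) = 1/3.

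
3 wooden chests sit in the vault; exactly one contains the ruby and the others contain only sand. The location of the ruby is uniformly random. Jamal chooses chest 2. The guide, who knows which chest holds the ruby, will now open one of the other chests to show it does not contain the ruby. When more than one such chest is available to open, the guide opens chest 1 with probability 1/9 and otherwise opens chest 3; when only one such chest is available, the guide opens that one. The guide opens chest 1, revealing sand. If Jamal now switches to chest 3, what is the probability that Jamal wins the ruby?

9/10

Condition on the true location of the ruby.
If it is in chest 1 (prior 1/3): the guide opened chest 1, so this case is ruled out; weight (1/3)·0 = 0.
If it is in chest 2 (prior 1/3): chest 1 is available, opened with probability 1/9; weight (1/3)·(1/9) = 1/27.
If it is in chest 3 (prior 1/3): only chest 1 is available, probability 1; weight (1/3)·1 = 1/3.
The weights sum to 10/27.
So P(the ruby in chest 3 | the guide opened chest 1) = (1/3) / (10/27) = 9/10.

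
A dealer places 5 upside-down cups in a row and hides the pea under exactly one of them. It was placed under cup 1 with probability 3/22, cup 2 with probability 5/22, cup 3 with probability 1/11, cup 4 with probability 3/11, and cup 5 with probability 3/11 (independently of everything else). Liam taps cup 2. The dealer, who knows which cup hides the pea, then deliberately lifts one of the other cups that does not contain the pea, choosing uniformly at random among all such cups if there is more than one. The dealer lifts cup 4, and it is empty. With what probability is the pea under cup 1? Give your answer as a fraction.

Consider each possible location of the pea in turn.
If it is under cup 1 (prior 3/22): the dealer has 3 equally likely choices, so probability 1/3; weight (3/22)·(1/3) = 1/22.
If it is under cup 2 (prior 5/22): the dealer has 4 equally likely choices, so probability 1/4; weight (5/22)·(1/4) = 5/88.
If it is under cup 3 (prior 1/11): the dealer has 3 equally likely choices, so probability 1/3; weight (1/11)·(1/3) = 1/33.
If it is under cup 4 (prior 3/11): the dealer opened cup 4, so this case is ruled out; weight (3/11)·0 = 0.
If it is under cup 5 (prior 3/11): the dealer has 3 equally likely choices, so probability 1/3; weight (3/11)·(1/3) = 1/11.
The weights sum to 59/264.
So P(the pea under cup 1 | the dealer opened cup 4) = (1/22) / (59/264) = 12/59.

12/59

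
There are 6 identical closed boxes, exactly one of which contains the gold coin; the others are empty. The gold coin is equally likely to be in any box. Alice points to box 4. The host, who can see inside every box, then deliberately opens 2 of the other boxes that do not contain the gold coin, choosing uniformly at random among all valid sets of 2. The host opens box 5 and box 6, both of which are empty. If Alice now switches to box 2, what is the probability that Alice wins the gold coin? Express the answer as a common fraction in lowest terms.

Condition on the true location of the gold coin.
If it is in any of boxes 1, 2, and 3 (prior 1/6 each): the host has 6 equally likely choices, so probability 1/6; weight (1/6)·(1/6) = 1/36 each.
If it is in box 4 (prior 1/6): the host has 10 equally likely choices, so probability 1/10; weight (1/6)·(1/10) = 1/60.
If it is in either of boxes 5 and 6 (prior 1/6 each): that box was opened and seen not to hold the prize — ruled out; weight (1/6)·0 = 0 each.
The weights sum to 1/10.
So P(the gold coin in box 2 | the host opened box 5 and box 6) = (1/36) / (1/10) = 5/18.

5/18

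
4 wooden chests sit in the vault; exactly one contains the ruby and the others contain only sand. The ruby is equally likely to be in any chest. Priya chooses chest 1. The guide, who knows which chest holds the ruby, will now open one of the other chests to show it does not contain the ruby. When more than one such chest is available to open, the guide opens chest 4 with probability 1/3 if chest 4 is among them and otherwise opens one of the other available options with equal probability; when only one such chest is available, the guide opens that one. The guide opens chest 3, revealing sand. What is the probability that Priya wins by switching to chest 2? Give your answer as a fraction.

Condition on the true location of the ruby.
If it is in chest 1 (prior 1/4): chest 4 is available but not opened; chest 3 gets probability (1 − 1/3)/2 = 1/3; weight (1/4)·(1/3) = 1/12.
If it is in chest 2 (prior 1/4): chest 4 is available but not opened, probability 2/3; weight (1/4)·(2/3) = 1/6.
If it is in chest 3 (prior 1/4): the guide opened chest 3, so this case is ruled out; weight (1/4)·0 = 0.
If it is in chest 4 (prior 1/4): chest 4 holds the prize so is unavailable; the guide chooses uniformly among the 2 others, probability 1/2; weight (1/4)·(1/2) = 1/8.
The weights sum to 3/8.
So P(the ruby in chest 2 | the guide opened chest 3) = (1/6) / (3/8) = 4/9.

4/9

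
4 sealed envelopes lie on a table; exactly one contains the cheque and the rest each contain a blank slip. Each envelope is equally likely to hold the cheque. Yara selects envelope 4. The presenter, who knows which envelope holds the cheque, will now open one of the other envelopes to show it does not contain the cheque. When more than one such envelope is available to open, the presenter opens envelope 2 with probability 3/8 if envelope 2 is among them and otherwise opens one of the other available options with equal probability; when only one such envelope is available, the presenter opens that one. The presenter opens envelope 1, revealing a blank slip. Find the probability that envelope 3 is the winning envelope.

Apply Bayes' rule, conditioning on where the cheque actually is.
If it is in envelope 1 (prior 1/4): the presenter opened envelope 1, so this case is ruled out; weight (1/4)·0 = 0.
If it is in envelope 2 (prior 1/4): envelope 2 holds the prize so is unavailable; the presenter chooses uniformly among the 2 others, probability 1/2; weight (1/4)·(1/2) = 1/8.
If it is in envelope 3 (prior 1/4): envelope 2 is available but not opened, probability 5/8; weight (1/4)·(5/8) = 5/32.
If it is in envelope 4 (prior 1/4): envelope 2 is available but not opened; envelope 1 gets probability (1 − 3/8)/2 = 5/16; weight (1/4)·(5/16) = 5/64.
The weights sum to 23/64.
So P(the cheque in envelope 3 | the presenter opened envelope 1) = (5/32) / (23/64) = 10/23.

10/23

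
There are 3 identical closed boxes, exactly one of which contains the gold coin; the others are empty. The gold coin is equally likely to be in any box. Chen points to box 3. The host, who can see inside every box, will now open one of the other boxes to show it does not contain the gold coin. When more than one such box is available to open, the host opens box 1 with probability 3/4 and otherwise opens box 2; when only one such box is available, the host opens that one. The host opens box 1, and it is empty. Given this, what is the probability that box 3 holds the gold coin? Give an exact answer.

3/7

Consider each possible location of the gold coin in turn.
If it is in box 1 (prior 1/3): the host opened box 1, so this case is ruled out; weight (1/3)·0 = 0.
If it is in box 2 (prior 1/3): only box 1 is available, probability 1; weight (1/3)·1 = 1/3.
If it is in box 3 (prior 1/3): box 1 is available, opened with probability 3/4; weight (1/3)·(3/4) = 1/4.
The weights sum to 7/12.
So P(the gold coin in box 3 | the host opened box 1) = (1/4) / (7/12) = 3/7.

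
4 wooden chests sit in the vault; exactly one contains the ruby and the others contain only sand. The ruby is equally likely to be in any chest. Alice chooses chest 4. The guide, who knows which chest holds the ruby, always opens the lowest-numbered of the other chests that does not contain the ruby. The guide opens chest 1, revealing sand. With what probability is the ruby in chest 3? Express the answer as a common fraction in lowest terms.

1/3

Consider each possible location of the ruby in turn.
If it is in chest 1 (prior 1/4): the guide opened chest 1, so this case is ruled out; weight (1/4)·0 = 0.
If it is in any of chests 2, 3, and 4 (prior 1/4 each): chest 1 is the lowest-numbered option available, probability 1; weight (1/4)·1 = 1/4 each.
The weights sum to 3/4.
So P(the ruby in chest 3 | the guide opened chest 1) = (1/4) / (3/4) = 1/3.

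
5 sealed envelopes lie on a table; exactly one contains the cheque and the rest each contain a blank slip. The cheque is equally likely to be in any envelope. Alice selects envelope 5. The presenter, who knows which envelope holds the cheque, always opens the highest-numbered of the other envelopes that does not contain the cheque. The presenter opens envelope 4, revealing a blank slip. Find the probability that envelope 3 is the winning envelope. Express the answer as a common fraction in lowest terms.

1/4

Apply Bayes' rule, conditioning on where the cheque actually is.
If it is in any of envelopes 1, 2, 3, and 5 (prior 1/5 each): envelope 4 is the highest-numbered option available, probability 1; weight (1/5)·1 = 1/5 each.
If it is in envelope 4 (prior 1/5): the presenter opened envelope 4, so this case is ruled out; weight (1/5)·0 = 0.
The weights sum to 4/5.
So P(the cheque in envelope 3 | the presenter opened envelope 4) = (1/5) / (4/5) = 1/4.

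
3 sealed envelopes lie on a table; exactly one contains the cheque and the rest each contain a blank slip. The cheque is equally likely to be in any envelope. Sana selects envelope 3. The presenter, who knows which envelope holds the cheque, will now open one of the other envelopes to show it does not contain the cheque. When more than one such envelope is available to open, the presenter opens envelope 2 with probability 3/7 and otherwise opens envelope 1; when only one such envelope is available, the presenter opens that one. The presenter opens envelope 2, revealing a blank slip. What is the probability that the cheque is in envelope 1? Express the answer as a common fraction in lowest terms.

7/10

Condition on the true location of the cheque.
If it is in envelope 1 (prior 1/3): only envelope 2 is available, probability 1; weight (1/3)·1 = 1/3.
If it is in envelope 2 (prior 1/3): the presenter opened envelope 2, so this case is ruled out; weight (1/3)·0 = 0.
If it is in envelope 3 (prior 1/3): envelope 2 is available, opened with probability 3/7; weight (1/3)·(3/7) = 1/7.
The weights sum to 10/21.
So P(the cheque in envelope 1 | the presenter opened envelope 2) = (1/3) / (10/21) = 7/10.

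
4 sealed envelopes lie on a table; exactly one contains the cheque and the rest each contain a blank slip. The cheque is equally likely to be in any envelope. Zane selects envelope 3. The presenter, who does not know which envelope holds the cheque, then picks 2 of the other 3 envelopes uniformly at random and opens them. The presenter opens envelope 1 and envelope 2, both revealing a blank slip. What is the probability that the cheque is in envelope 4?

Apply Bayes' rule, conditioning on where the cheque actually is.
If it is in either of envelopes 1 and 2 (prior 1/4 each): that envelope was opened and seen not to hold the prize — ruled out; weight (1/4)·0 = 0 each.
If it is in either of envelopes 3 and 4 (prior 1/4 each): the presenter picks exactly this set with probability 1/3 regardless, and none is the prize; weight (1/4)·(1/3) = 1/12 each.
The weights sum to 1/6.
So P(the cheque in envelope 4 | the presenter opened envelope 1 and envelope 2) = (1/12) / (1/6) = 1/2.

1/2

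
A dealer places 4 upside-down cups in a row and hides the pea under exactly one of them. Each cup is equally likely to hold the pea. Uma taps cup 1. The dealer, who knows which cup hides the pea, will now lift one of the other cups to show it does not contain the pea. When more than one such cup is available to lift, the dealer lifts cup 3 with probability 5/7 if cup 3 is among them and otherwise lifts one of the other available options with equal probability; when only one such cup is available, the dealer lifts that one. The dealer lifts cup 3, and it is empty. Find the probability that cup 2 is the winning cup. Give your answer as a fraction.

1/3

Apply Bayes' rule, conditioning on where the pea actually is.
If it is under any of cups 1, 2, and 4 (prior 1/4 each): cup 3 is available, opened with probability 5/7; weight (1/4)·(5/7) = 5/28 each.
If it is under cup 3 (prior 1/4): the dealer opened cup 3, so this case is ruled out; weight (1/4)·0 = 0.
The weights sum to 15/28.
So P(the pea under cup 2 | the dealer opened cup 3) = (5/28) / (15/28) = 1/3.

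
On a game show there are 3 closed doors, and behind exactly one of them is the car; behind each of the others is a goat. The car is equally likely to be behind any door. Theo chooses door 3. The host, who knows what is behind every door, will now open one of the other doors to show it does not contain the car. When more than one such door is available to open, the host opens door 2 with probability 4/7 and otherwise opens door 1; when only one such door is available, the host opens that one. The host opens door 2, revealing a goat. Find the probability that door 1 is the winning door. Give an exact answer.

7/11

Consider each possible location of the car in turn.
If it is behind door 1 (prior 1/3): only door 2 is available, probability 1; weight (1/3)·1 = 1/3.
If it is behind door 2 (prior 1/3): the host opened door 2, so this case is ruled out; weight (1/3)·0 = 0.
If it is behind door 3 (prior 1/3): door 2 is available, opened with probability 4/7; weight (1/3)·(4/7) = 4/21.
The weights sum to 11/21.
So P(the car behind door 1 | the host opened door 2) = (1/3) / (11/21) = 7/11.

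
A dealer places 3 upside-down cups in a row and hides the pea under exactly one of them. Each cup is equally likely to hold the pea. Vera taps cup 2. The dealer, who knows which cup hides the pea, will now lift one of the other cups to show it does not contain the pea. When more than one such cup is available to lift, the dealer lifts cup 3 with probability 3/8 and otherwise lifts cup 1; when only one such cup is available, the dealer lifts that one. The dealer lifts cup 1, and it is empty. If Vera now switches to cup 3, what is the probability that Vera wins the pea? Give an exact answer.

Consider each possible location of the pea in turn.
If it is under cup 1 (prior 1/3): the dealer opened cup 1, so this case is ruled out; weight (1/3)·0 = 0.
If it is under cup 2 (prior 1/3): cup 3 is available but not opened, probability 5/8; weight (1/3)·(5/8) = 5/24.
If it is under cup 3 (prior 1/3): only cup 1 is available, probability 1; weight (1/3)·1 = 1/3.
The weights sum to 13/24.
So P(the pea under cup 3 | the dealer opened cup 1) = (1/3) / (13/24) = 8/13.

8/13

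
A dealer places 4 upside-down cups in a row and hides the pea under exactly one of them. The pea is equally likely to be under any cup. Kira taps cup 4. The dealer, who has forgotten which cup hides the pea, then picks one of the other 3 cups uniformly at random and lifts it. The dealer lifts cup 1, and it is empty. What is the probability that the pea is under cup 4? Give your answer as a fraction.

1/3

Apply Bayes' rule, conditioning on where the pea actually is.
If it is under cup 1 (prior 1/4): the dealer opened cup 1, so this case is ruled out; weight (1/4)·0 = 0.
If it is under any of cups 2, 3, and 4 (prior 1/4 each): the dealer picks cup 1 with probability 1/3 regardless, and it is not the prize; weight (1/4)·(1/3) = 1/12 each.
The weights sum to 1/4.
So P(the pea under cup 4 | the dealer opened cup 1) = (1/12) / (1/4) = 1/3.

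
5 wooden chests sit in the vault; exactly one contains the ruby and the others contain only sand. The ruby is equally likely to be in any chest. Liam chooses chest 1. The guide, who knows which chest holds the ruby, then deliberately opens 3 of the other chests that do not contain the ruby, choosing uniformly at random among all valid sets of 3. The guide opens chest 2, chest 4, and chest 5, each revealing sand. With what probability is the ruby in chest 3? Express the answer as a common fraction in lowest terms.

4/5

Consider each possible location of the ruby in turn.
If it is in chest 1 (prior 1/5): the guide has 4 equally likely choices, so probability 1/4; weight (1/5)·(1/4) = 1/20.
If it is in any of chests 2, 4, and 5 (prior 1/5 each): that chest was opened and seen not to hold the prize — ruled out; weight (1/5)·0 = 0 each.
If it is in chest 3 (prior 1/5): the guide has no choice, probability 1; weight (1/5)·1 = 1/5.
The weights sum to 1/4.
So P(the ruby in chest 3 | the guide opened chest 2, chest 4, and chest 5) = (1/5) / (1/4) = 4/5.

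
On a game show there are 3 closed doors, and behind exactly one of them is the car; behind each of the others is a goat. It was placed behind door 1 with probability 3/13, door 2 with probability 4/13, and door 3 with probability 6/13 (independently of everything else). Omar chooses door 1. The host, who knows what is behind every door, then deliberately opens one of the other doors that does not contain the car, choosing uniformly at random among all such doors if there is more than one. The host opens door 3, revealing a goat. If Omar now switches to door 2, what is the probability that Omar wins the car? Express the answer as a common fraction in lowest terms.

8/11

Apply Bayes' rule, conditioning on where the car actually is.
If it is behind door 1 (prior 3/13): the host has 2 equally likely choices, so probability 1/2; weight (3/13)·(1/2) = 3/26.
If it is behind door 2 (prior 4/13): the host has no choice, probability 1; weight (4/13)·1 = 4/13.
If it is behind door 3 (prior 6/13): the host opened door 3, so this case is ruled out; weight (6/13)·0 = 0.
The weights sum to 11/26.
So P(the car behind door 2 | the host opened door 3) = (4/13) / (11/26) = 8/11.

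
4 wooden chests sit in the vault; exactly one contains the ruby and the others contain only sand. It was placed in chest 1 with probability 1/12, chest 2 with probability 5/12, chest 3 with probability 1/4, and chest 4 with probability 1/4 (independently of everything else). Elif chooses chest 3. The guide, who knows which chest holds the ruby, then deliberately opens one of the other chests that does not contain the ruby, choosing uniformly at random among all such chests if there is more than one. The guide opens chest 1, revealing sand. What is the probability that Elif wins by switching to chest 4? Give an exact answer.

Consider each possible location of the ruby in turn.
If it is in chest 1 (prior 1/12): the guide opened chest 1, so this case is ruled out; weight (1/12)·0 = 0.
If it is in chest 2 (prior 5/12): the guide has 2 equally likely choices, so probability 1/2; weight (5/12)·(1/2) = 5/24.
If it is in chest 3 (prior 1/4): the guide has 3 equally likely choices, so probability 1/3; weight (1/4)·(1/3) = 1/12.
If it is in chest 4 (prior 1/4): the guide has 2 equally likely choices, so probability 1/2; weight (1/4)·(1/2) = 1/8.
The weights sum to 5/12.
So P(the ruby in chest 4 | the guide opened chest 1) = (1/8) / (5/12) = 3/10.

3/10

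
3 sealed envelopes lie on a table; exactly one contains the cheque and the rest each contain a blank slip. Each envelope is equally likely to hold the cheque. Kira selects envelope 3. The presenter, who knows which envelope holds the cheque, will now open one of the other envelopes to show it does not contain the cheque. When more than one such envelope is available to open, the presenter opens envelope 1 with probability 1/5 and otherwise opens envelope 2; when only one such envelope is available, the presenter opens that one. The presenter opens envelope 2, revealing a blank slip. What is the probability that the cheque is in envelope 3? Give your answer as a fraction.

Condition on the true location of the cheque.
If it is in envelope 1 (prior 1/3): only envelope 2 is available, probability 1; weight (1/3)·1 = 1/3.
If it is in envelope 2 (prior 1/3): the presenter opened envelope 2, so this case is ruled out; weight (1/3)·0 = 0.
If it is in envelope 3 (prior 1/3): envelope 1 is available but not opened, probability 4/5; weight (1/3)·(4/5) = 4/15.
The weights sum to 3/5.
So P(the cheque in envelope 3 | the presenter opened envelope 2) = (4/15) / (3/5) = 4/9.

4/9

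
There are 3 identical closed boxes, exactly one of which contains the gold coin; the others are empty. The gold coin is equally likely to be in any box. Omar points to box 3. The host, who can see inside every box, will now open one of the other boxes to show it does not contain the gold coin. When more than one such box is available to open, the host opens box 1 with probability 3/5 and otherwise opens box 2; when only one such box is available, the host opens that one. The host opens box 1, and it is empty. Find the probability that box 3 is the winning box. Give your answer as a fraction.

3/8

Condition on the true location of the gold coin.
If it is in box 1 (prior 1/3): the host opened box 1, so this case is ruled out; weight (1/3)·0 = 0.
If it is in box 2 (prior 1/3): only box 1 is available, probability 1; weight (1/3)·1 = 1/3.
If it is in box 3 (prior 1/3): box 1 is available, opened with probability 3/5; weight (1/3)·(3/5) = 1/5.
The weights sum to 8/15.
So P(the gold coin in box 3 | the host opened box 1) = (1/5) / (8/15) = 3/8.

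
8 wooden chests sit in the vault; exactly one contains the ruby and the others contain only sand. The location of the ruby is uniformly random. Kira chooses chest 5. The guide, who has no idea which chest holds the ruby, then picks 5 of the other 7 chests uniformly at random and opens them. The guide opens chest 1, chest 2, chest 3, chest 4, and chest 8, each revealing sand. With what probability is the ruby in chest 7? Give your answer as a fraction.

1/3

Because the guide chose which chests to open without knowing where the ruby is, the choice is independent of the prize location. Learning that none of the 5 opened chests holds the ruby simply rules out those 5 locations and leaves the remaining 3 chests still equally likely by symmetry.
So P(the ruby in chest 7) = 1/3.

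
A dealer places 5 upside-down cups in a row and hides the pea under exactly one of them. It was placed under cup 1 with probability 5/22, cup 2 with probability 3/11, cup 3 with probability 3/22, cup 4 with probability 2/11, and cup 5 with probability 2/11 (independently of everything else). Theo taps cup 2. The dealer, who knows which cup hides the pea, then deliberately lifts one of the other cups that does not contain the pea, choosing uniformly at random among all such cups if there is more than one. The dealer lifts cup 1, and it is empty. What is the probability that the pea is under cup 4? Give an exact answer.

Apply Bayes' rule, conditioning on where the pea actually is.
If it is under cup 1 (prior 5/22): the dealer opened cup 1, so this case is ruled out; weight (5/22)·0 = 0.
If it is under cup 2 (prior 3/11): the dealer has 4 equally likely choices, so probability 1/4; weight (3/11)·(1/4) = 3/44.
If it is under cup 3 (prior 3/22): the dealer has 3 equally likely choices, so probability 1/3; weight (3/22)·(1/3) = 1/22.
If it is under either of cups 4 and 5 (prior 2/11 each): the dealer has 3 equally likely choices, so probability 1/3; weight (2/11)·(1/3) = 2/33 each.
The weights sum to 31/132.
So P(the pea under cup 4 | the dealer opened cup 1) = (2/33) / (31/132) = 8/31.

8/31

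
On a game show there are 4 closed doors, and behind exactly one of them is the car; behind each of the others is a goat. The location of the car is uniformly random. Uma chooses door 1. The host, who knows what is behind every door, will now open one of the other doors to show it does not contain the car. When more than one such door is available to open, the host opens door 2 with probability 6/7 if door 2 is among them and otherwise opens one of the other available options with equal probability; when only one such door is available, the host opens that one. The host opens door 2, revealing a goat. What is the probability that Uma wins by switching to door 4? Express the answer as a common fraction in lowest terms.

Apply Bayes' rule, conditioning on where the car actually is.
If it is behind any of doors 1, 3, and 4 (prior 1/4 each): door 2 is available, opened with probability 6/7; weight (1/4)·(6/7) = 3/14 each.
If it is behind door 2 (prior 1/4): the host opened door 2, so this case is ruled out; weight (1/4)·0 = 0.
The weights sum to 9/14.
So P(the car behind door 4 | the host opened door 2) = (3/14) / (9/14) = 1/3.

1/3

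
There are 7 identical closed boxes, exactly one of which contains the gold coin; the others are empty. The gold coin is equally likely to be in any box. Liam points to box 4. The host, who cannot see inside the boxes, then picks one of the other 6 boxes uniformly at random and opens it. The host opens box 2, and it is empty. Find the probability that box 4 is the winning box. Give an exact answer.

1/6

Condition on the true location of the gold coin.
If it is in any of boxes 1, 3, 4, 5, 6, and 7 (prior 1/7 each): the host picks box 2 with probability 1/6 regardless, and it is not the prize; weight (1/7)·(1/6) = 1/42 each.
If it is in box 2 (prior 1/7): the host opened box 2, so this case is ruled out; weight (1/7)·0 = 0.
The weights sum to 1/7.
So P(the gold coin in box 4 | the host opened box 2) = (1/42) / (1/7) = 1/6.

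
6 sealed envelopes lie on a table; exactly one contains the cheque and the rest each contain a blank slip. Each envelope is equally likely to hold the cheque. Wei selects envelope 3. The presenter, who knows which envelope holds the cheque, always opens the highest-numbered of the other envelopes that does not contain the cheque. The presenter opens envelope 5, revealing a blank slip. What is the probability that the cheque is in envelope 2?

0

Consider each possible location of the cheque in turn.
If it is in any of envelopes 1, 2, 3, and 4 (prior 1/6 each): the presenter would have opened envelope 6 instead, probability 0; weight (1/6)·0 = 0 each.
If it is in envelope 5 (prior 1/6): the presenter opened envelope 5, so this case is ruled out; weight (1/6)·0 = 0.
If it is in envelope 6 (prior 1/6): envelope 5 is the highest-numbered option available, probability 1; weight (1/6)·1 = 1/6.
The weights sum to 1/6.
So P(the cheque in envelope 2 | the presenter opened envelope 5) = 0 / (1/6) = 0.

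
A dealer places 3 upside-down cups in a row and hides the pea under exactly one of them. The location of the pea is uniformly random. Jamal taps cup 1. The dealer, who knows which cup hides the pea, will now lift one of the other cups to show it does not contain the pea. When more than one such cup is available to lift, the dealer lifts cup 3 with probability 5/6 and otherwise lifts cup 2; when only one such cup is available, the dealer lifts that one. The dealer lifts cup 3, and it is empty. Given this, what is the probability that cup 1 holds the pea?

Consider each possible location of the pea in turn.
If it is under cup 1 (prior 1/3): cup 3 is available, opened with probability 5/6; weight (1/3)·(5/6) = 5/18.
If it is under cup 2 (prior 1/3): only cup 3 is available, probability 1; weight (1/3)·1 = 1/3.
If it is under cup 3 (prior 1/3): the dealer opened cup 3, so this case is ruled out; weight (1/3)·0 = 0.
The weights sum to 11/18.
So P(the pea under cup 1 | the dealer opened cup 3) = (5/18) / (11/18) = 5/11.

5/11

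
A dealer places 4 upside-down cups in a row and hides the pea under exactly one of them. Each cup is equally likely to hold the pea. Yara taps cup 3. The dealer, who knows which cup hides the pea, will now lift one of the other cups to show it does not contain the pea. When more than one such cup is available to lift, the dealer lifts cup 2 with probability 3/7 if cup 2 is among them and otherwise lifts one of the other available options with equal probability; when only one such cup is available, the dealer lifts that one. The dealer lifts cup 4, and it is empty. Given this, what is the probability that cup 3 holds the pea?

4/19

Consider each possible location of the pea in turn.
If it is under cup 1 (prior 1/4): cup 2 is available but not opened, probability 4/7; weight (1/4)·(4/7) = 1/7.
If it is under cup 2 (prior 1/4): cup 2 holds the prize so is unavailable; the dealer chooses uniformly among the 2 others, probability 1/2; weight (1/4)·(1/2) = 1/8.
If it is under cup 3 (prior 1/4): cup 2 is available but not opened; cup 4 gets probability (1 − 3/7)/2 = 2/7; weight (1/4)·(2/7) = 1/14.
If it is under cup 4 (prior 1/4): the dealer opened cup 4, so this case is ruled out; weight (1/4)·0 = 0.
The weights sum to 19/56.
So P(the pea under cup 3 | the dealer opened cup 4) = (1/14) / (19/56) = 4/19.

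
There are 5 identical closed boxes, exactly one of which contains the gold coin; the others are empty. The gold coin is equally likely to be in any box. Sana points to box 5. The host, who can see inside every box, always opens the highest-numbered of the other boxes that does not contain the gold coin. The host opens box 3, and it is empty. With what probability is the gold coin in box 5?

Condition on the true location of the gold coin.
If it is in any of boxes 1, 2, and 5 (prior 1/5 each): the host would have opened box 4 instead, probability 0; weight (1/5)·0 = 0 each.
If it is in box 3 (prior 1/5): the host opened box 3, so this case is ruled out; weight (1/5)·0 = 0.
If it is in box 4 (prior 1/5): box 3 is the highest-numbered option available, probability 1; weight (1/5)·1 = 1/5.
The weights sum to 1/5.
So P(the gold coin in box 5 | the host opened box 3) = 0 / (1/5) = 0.

0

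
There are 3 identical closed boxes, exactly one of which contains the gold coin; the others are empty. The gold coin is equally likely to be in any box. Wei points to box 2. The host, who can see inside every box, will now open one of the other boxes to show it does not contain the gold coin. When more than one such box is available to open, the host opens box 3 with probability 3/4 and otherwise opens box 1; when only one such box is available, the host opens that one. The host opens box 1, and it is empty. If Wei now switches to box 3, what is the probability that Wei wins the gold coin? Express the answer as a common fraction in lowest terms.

4/5

Condition on the true location of the gold coin.
If it is in box 1 (prior 1/3): the host opened box 1, so this case is ruled out; weight (1/3)·0 = 0.
If it is in box 2 (prior 1/3): box 3 is available but not opened, probability 1/4; weight (1/3)·(1/4) = 1/12.
If it is in box 3 (prior 1/3): only box 1 is available, probability 1; weight (1/3)·1 = 1/3.
The weights sum to 5/12.
So P(the gold coin in box 3 | the host opened box 1) = (1/3) / (5/12) = 4/5.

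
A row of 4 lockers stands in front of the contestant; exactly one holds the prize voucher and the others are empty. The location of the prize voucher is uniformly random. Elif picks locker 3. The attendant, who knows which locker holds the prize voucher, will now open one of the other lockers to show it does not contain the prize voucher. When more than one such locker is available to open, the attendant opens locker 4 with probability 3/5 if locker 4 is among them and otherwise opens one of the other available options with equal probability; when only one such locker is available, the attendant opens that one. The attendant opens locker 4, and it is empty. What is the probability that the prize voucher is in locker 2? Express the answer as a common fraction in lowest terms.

1/3

Consider each possible location of the prize voucher in turn.
If it is in any of lockers 1, 2, and 3 (prior 1/4 each): locker 4 is available, opened with probability 3/5; weight (1/4)·(3/5) = 3/20 each.
If it is in locker 4 (prior 1/4): the attendant opened locker 4, so this case is ruled out; weight (1/4)·0 = 0.
The weights sum to 9/20.
So P(the prize voucher in locker 2 | the attendant opened locker 4) = (3/20) / (9/20) = 1/3.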